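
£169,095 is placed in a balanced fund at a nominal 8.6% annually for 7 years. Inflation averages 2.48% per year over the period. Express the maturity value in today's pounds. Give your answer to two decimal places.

£253,784.87

Nominal value at maturity: £169,095 × (1 + 8.6%)^7 ≈ £301,258.66.
Price-level factor over 7 years: (1 + 2.48%)^7 ≈ 1.1870631330.
The maturity value deflated by that factor is the answer in today's purchasing power.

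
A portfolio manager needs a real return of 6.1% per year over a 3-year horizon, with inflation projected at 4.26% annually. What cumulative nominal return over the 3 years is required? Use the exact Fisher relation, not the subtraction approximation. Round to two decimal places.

35.36%

Required annual nominal rate: (1+6.1%)(1+4.26%) − 1 = 10.61986%.
Cumulative over 3 years: (1 + 0.1061986)^3 − 1 ≈ 0.35363.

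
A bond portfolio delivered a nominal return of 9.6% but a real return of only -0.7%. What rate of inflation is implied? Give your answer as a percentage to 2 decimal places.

10.37%

From (1+r_nom) = (1+r_real)(1+π), we get 1+π = (1 + 9.6%)/(1 − 0.7%) = 1.096/0.993 ≈ 1.10373.
So π ≈ 10.3726%.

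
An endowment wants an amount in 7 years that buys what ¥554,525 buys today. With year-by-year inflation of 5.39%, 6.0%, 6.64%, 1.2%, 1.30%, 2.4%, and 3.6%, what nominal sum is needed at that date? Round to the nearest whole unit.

¥718,449

Cumulative price-level factor: 1.0539 × 1.060 × 1.0664 × 1.012 × 1.0130 × 1.024 × 1.036 ≈ 1.2956123410.
Multiplying ¥554,525 by the price-level factor gives the future nominal sum.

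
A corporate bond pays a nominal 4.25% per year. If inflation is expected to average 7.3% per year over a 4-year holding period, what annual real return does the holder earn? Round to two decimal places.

With constant rates the annual real return is the same each year: (1+4.25%)/(1+7.3%) − 1 = -0.02842.

-2.84%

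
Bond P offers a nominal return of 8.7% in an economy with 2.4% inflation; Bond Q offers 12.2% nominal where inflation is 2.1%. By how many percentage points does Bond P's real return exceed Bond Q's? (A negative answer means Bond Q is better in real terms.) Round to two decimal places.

Bond P real return: 1.087/1.024 − 1 = 6.152%.
Bond Q real return: 1.122/1.021 − 1 = 9.892%.
Difference: 6.152 − 9.892 = -3.740 pp.

-3.74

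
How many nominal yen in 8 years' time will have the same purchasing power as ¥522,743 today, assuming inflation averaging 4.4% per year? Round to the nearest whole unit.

¥737,721

Cumulative price-level factor: (1+4.4%)^8 ≈ 1.4112501118.
The nominal amount required is ¥522,743 scaled up by that factor.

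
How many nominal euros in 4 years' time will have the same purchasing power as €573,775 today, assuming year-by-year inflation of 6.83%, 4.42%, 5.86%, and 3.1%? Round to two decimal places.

Cumulative price-level factor: 1.0683 × 1.0442 × 1.0586 × 1.031 ≈ 1.2174958014.
Multiplying €573,775 by the price-level factor gives the future nominal sum.

€698,568.65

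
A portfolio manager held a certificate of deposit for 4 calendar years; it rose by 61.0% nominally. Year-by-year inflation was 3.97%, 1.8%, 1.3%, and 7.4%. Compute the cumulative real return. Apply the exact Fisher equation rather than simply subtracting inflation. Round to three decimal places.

39.816%

Cumulative inflation factor: 1.0397 × 1.018 × 1.013 × 1.074 ≈ 1.15151.
Nominal growth factor: 1.61000. Real growth factor = 1.61000 / 1.15151 ≈ 1.39816.
Total real return ≈ 39.8158%.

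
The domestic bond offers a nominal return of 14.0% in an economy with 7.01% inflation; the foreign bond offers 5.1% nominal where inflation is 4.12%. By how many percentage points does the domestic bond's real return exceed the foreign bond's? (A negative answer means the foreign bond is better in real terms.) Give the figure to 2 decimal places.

The domestic bond real return: 1.140/1.0701 − 1 = 6.532%.
The foreign bond real return: 1.051/1.0412 − 1 = 0.941%.
Difference: 6.532 − 0.941 = 5.591 pp.

5.59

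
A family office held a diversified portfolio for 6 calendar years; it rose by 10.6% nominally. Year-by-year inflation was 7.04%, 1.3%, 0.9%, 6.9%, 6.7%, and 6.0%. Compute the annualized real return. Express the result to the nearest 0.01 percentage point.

Cumulative inflation factor: 1.0704 × 1.013 × 1.009 × 1.069 × 1.067 × 1.060 ≈ 1.32280.
Nominal growth factor: 1.10600. Real growth factor = 1.10600 / 1.32280 ≈ 0.83610.
Annualized: 0.83610^(1/6) − 1 ≈ -0.02939.

-2.94%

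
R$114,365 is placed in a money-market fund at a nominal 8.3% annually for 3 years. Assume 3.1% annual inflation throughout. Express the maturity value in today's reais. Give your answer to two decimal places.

Nominal value at maturity: R$114,365 × (1 + 8.3%)^3 ≈ R$145,270.86.
Price-level factor over 3 years: (1 + 3.1%)^3 = 1.095912791.
Dividing the nominal maturity value by the price-level factor gives the value in today's money.

R$132,556.95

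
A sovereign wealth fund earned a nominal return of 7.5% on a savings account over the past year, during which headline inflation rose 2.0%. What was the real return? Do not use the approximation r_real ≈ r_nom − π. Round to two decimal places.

5.39%

Real return via the Fisher equation: (1 + 7.5%)/(1 + 2.0%) − 1 = 1.075/1.020 − 1 ≈ 0.05392.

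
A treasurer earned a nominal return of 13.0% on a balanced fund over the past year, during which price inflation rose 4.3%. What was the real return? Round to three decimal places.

Real return via the Fisher equation: (1 + 13.0%)/(1 + 4.3%) − 1 = 1.130/1.043 − 1 ≈ 0.08341.

8.341%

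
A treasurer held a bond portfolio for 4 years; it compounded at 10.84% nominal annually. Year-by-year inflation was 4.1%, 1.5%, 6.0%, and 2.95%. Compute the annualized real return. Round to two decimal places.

6.96%

Cumulative inflation factor: 1.041 × 1.015 × 1.060 × 1.0295 ≈ 1.15305.
Nominal growth factor: 1.50934. Real growth factor = 1.50934 / 1.15305 ≈ 1.30899.
Annualized: 1.30899^(1/4) − 1 ≈ 0.06963.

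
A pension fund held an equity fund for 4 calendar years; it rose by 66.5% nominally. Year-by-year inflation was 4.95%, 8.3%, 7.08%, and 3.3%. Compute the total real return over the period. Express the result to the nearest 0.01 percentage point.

32.43%

Cumulative inflation factor: 1.0495 × 1.083 × 1.0708 × 1.033 ≈ 1.25724.
Nominal growth factor: 1.66500. Real growth factor = 1.66500 / 1.25724 ≈ 1.32433.
Total real return ≈ 32.4325%.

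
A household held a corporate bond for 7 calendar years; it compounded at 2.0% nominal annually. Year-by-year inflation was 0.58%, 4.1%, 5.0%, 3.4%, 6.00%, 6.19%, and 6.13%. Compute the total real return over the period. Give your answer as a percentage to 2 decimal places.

-15.41%

Cumulative inflation factor: 1.0058 × 1.041 × 1.050 × 1.034 × 1.0600 × 1.0619 × 1.0613 ≈ 1.35800.
Nominal growth factor: 1.14869. Real growth factor = 1.14869 / 1.35800 ≈ 0.84587.
Total real return ≈ -15.4134%.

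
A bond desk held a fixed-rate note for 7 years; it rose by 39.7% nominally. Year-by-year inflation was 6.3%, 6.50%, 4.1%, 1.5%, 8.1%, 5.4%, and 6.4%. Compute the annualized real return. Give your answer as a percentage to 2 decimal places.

-0.53%

Cumulative inflation factor: 1.063 × 1.0650 × 1.041 × 1.015 × 1.081 × 1.054 × 1.064 ≈ 1.45013.
Nominal growth factor: 1.39700. Real growth factor = 1.39700 / 1.45013 ≈ 0.96336.
Annualized: 0.96336^(1/7) − 1 ≈ -0.00532.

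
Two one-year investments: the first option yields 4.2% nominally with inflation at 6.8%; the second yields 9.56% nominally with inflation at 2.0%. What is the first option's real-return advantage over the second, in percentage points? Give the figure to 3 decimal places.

The first option real return: 1.042/1.068 − 1 = -2.4345%.
The second real return: 1.0956/1.020 − 1 = 7.4118%.
Difference: -2.4345 − 7.4118 = -9.8463 pp.

-9.846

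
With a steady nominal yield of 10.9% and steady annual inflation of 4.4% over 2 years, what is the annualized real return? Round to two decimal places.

With constant rates the annual real return is the same each year: (1+10.9%)/(1+4.4%) − 1 = 0.06226.

6.23%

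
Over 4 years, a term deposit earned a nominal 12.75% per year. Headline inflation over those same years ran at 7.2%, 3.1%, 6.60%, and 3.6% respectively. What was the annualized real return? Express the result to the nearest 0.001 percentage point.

Cumulative inflation factor: 1.072 × 1.031 × 1.0660 × 1.036 ≈ 1.22059.
Nominal growth factor: 1.61609. Real growth factor = 1.61609 / 1.22059 ≈ 1.32402.
Annualized: 1.32402^(1/4) − 1 ≈ 0.07269.

7.269%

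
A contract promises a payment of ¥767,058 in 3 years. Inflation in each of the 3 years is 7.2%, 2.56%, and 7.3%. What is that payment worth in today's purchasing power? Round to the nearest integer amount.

Price-level factor over 3 years: 1.072 × 1.0256 × 1.073 = 1.1797025536.
Purchasing power today: ¥767,058 divided by that factor.

¥650,213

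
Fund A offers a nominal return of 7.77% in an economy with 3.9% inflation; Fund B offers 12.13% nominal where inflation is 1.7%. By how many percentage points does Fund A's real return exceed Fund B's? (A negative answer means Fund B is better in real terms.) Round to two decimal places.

-6.53

Fund A real return: 1.0777/1.039 − 1 = 3.725%.
Fund B real return: 1.1213/1.017 − 1 = 10.256%.
Difference: 3.725 − 10.256 = -6.531 pp.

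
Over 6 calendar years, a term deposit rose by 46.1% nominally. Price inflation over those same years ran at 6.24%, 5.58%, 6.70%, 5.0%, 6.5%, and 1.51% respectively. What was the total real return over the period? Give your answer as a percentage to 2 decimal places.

7.54%

Cumulative inflation factor: 1.0624 × 1.0558 × 1.0670 × 1.050 × 1.065 × 1.0151 ≈ 1.35857.
Nominal growth factor: 1.46100. Real growth factor = 1.46100 / 1.35857 ≈ 1.07540.
Total real return ≈ 7.5396%.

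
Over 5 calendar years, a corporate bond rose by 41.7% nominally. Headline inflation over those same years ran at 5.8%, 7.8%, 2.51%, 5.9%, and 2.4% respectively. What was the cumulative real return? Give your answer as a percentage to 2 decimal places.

11.76%

Cumulative inflation factor: 1.058 × 1.078 × 1.0251 × 1.059 × 1.024 ≈ 1.26785.
Nominal growth factor: 1.41700. Real growth factor = 1.41700 / 1.26785 ≈ 1.11764.
Total real return ≈ 11.7643%.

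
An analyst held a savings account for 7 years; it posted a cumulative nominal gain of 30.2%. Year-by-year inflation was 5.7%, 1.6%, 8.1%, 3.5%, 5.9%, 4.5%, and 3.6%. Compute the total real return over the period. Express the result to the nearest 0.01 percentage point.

Cumulative inflation factor: 1.057 × 1.016 × 1.081 × 1.035 × 1.059 × 1.045 × 1.036 ≈ 1.37755.
Nominal growth factor: 1.30200. Real growth factor = 1.30200 / 1.37755 ≈ 0.94516.
Total real return ≈ -5.4842%.

-5.48%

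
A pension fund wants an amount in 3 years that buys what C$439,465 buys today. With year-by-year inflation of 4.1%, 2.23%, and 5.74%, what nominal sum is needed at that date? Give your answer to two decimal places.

C$494,530.05

Cumulative price-level factor: 1.041 × 1.0223 × 1.0574 ≈ 1.1253002008.
The nominal amount required is C$439,465 scaled up by that factor.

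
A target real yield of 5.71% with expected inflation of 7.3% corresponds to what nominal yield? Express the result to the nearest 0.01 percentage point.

By the Fisher equation, 1 + r_nom = (1 + 5.71%)(1 + 7.3%) = 1.0571 × 1.073 = 1.1342683.
So r_nom = 13.42683%.

13.43%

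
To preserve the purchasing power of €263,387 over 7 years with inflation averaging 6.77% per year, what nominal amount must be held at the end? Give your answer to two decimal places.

Cumulative price-level factor: (1+6.77%)^7 ≈ 1.5817749703.
Multiplying €263,387 by the price-level factor gives the future nominal sum.

€416,618.96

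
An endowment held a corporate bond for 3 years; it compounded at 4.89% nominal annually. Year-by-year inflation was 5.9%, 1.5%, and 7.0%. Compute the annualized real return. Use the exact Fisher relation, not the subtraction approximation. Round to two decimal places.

0.11%

Cumulative inflation factor: 1.059 × 1.015 × 1.070 ≈ 1.15013.
Nominal growth factor: 1.15399. Real growth factor = 1.15399 / 1.15013 ≈ 1.00336.
Annualized: 1.00336^(1/3) − 1 ≈ 0.00112.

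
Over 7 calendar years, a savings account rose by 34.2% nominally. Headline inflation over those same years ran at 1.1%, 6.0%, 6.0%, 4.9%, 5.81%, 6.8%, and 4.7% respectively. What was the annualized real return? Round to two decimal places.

-0.70%

Cumulative inflation factor: 1.011 × 1.060 × 1.060 × 1.049 × 1.0581 × 1.068 × 1.047 ≈ 1.40988.
Nominal growth factor: 1.34200. Real growth factor = 1.34200 / 1.40988 ≈ 0.95185.
Annualized: 0.95185^(1/7) − 1 ≈ -0.00702.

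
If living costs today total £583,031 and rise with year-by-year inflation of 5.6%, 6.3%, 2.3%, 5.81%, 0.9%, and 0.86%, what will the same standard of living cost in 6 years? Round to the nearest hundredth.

£720,943.63

Cumulative price-level factor: 1.056 × 1.063 × 1.023 × 1.0581 × 1.009 × 1.0086 ≈ 1.2365442460.
Multiplying £583,031 by the price-level factor gives the future nominal sum.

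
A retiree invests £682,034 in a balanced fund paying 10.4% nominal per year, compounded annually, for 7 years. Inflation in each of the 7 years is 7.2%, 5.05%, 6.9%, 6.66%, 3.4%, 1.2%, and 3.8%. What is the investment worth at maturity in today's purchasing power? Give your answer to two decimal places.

£977,509.55

Nominal value at maturity: £682,034 × (1 + 10.4%)^7 ≈ £1,363,294.05.
Price-level factor over 7 years: 1.072 × 1.0505 × 1.069 × 1.0666 × 1.034 × 1.012 × 1.038 ≈ 1.3946605982.
The maturity value deflated by that factor is the answer in today's purchasing power.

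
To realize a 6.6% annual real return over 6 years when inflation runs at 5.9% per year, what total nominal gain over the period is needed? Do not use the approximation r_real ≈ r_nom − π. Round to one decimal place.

107.0%

Required annual nominal rate: (1+6.6%)(1+5.9%) − 1 = 12.8894%.
Cumulative over 6 years: (1 + 0.128894)^6 − 1 ≈ 1.06976.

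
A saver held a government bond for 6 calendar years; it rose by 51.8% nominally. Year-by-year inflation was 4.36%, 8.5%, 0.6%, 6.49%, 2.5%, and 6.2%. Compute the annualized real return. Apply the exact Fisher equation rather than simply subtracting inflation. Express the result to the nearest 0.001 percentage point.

Cumulative inflation factor: 1.0436 × 1.085 × 1.006 × 1.0649 × 1.025 × 1.062 ≈ 1.32044.
Nominal growth factor: 1.51800. Real growth factor = 1.51800 / 1.32044 ≈ 1.14962.
Annualized: 1.14962^(1/6) − 1 ≈ 0.02351.

2.351%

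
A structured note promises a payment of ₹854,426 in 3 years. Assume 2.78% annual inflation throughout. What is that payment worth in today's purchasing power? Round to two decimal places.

Price-level factor over 3 years: (1 + 2.78%)^3 ≈ 1.0857400050.
Purchasing power today: ₹854,426 divided by that factor.

₹786,952.67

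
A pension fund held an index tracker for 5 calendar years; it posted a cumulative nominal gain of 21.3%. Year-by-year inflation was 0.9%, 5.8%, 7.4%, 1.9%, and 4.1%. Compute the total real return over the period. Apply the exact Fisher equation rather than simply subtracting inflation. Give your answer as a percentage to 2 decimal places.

Cumulative inflation factor: 1.009 × 1.058 × 1.074 × 1.019 × 1.041 ≈ 1.21620.
Nominal growth factor: 1.21300. Real growth factor = 1.21300 / 1.21620 ≈ 0.99737.
Total real return ≈ -0.2634%.

-0.26%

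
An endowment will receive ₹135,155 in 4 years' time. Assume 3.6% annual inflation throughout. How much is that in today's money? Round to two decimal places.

Price-level factor over 4 years: (1 + 3.6%)^4 ≈ 1.1519643036.
Purchasing power today: ₹135,155 divided by that factor.

₹117,325.68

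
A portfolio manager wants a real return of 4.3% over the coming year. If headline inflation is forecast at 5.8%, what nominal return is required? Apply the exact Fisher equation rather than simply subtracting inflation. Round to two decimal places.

By the Fisher equation, 1 + r_nom = (1 + 4.3%)(1 + 5.8%) = 1.043 × 1.058 = 1.103494.
So r_nom = 10.3494%.

10.35%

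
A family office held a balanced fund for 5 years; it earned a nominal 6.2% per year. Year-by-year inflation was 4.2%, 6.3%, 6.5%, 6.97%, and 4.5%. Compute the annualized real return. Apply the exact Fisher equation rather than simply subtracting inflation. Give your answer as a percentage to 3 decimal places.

Cumulative inflation factor: 1.042 × 1.063 × 1.065 × 1.0697 × 1.045 ≈ 1.31865.
Nominal growth factor: 1.35090. Real growth factor = 1.35090 / 1.31865 ≈ 1.02446.
Annualized: 1.02446^(1/5) − 1 ≈ 0.00484.

0.484%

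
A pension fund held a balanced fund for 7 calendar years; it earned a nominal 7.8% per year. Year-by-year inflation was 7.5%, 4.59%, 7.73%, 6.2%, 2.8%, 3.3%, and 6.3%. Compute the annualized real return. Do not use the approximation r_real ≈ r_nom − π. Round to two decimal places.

Cumulative inflation factor: 1.075 × 1.0459 × 1.0773 × 1.062 × 1.028 × 1.033 × 1.063 ≈ 1.45207.
Nominal growth factor: 1.69173. Real growth factor = 1.69173 / 1.45207 ≈ 1.16505.
Annualized: 1.16505^(1/7) − 1 ≈ 0.02206.

2.21%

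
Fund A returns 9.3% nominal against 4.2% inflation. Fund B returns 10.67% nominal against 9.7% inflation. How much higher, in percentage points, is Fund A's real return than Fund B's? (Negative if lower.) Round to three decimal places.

Fund A real return: 1.093/1.042 − 1 = 4.8944%.
Fund B real return: 1.1067/1.097 − 1 = 0.8842%.
Difference: 4.8944 − 0.8842 = 4.0102 pp.

4.010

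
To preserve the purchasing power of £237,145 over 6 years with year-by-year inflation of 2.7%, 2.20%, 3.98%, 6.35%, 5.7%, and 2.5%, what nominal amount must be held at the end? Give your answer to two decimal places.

Cumulative price-level factor: 1.027 × 1.0220 × 1.0398 × 1.0635 × 1.057 × 1.025 ≈ 1.2574985688.
Multiplying £237,145 by the price-level factor gives the future nominal sum.

£298,209.50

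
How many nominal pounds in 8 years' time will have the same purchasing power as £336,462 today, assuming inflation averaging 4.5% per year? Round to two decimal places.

£478,482.82

Cumulative price-level factor: (1+4.5%)^8 ≈ 1.4221006128.
The nominal amount required is £336,462 scaled up by that factor.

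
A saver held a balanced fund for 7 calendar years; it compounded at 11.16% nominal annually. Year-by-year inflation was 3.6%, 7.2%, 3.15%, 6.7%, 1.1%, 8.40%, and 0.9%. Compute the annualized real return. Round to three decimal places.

6.477%

Cumulative inflation factor: 1.036 × 1.072 × 1.0315 × 1.067 × 1.011 × 1.0840 × 1.009 ≈ 1.35164.
Nominal growth factor: 2.09720. Real growth factor = 2.09720 / 1.35164 ≈ 1.55160.
Annualized: 1.55160^(1/7) − 1 ≈ 0.06477.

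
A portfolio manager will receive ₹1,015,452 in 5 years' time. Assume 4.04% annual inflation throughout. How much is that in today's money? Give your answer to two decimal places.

Price-level factor over 5 years: (1 + 4.04%)^5 ≈ 1.2189944200.
Purchasing power today: ₹1,015,452 divided by that factor.

₹833,024.32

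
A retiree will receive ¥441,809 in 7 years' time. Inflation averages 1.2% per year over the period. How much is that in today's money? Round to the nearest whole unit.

¥406,416

Price-level factor over 7 years: (1 + 1.2%)^7 ≈ 1.0870852110.
Purchasing power today: ¥441,809 divided by that factor.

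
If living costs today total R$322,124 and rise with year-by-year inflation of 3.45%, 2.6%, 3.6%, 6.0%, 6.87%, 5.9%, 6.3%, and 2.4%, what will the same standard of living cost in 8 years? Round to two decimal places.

R$462,542.40

Cumulative price-level factor: 1.0345 × 1.026 × 1.036 × 1.060 × 1.0687 × 1.059 × 1.063 × 1.024 ≈ 1.4359141232.
Multiplying R$322,124 by the price-level factor gives the future nominal sum.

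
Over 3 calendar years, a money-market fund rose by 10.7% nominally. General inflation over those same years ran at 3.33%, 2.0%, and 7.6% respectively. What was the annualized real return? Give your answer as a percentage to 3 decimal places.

-0.802%

Cumulative inflation factor: 1.0333 × 1.020 × 1.076 ≈ 1.13407.
Nominal growth factor: 1.10700. Real growth factor = 1.10700 / 1.13407 ≈ 0.97613.
Annualized: 0.97613^(1/3) − 1 ≈ -0.00802.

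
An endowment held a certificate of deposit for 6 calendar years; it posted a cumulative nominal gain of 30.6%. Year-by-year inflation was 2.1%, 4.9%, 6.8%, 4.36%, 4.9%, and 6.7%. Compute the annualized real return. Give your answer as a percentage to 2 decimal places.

-0.38%

Cumulative inflation factor: 1.021 × 1.049 × 1.068 × 1.0436 × 1.049 × 1.067 ≈ 1.33612.
Nominal growth factor: 1.30600. Real growth factor = 1.30600 / 1.33612 ≈ 0.97745.
Annualized: 0.97745^(1/6) − 1 ≈ -0.00379.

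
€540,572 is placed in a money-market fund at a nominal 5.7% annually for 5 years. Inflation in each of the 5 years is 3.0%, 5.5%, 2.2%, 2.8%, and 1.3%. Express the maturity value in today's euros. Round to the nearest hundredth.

€616,716.18

Nominal value at maturity: €540,572 × (1 + 5.7%)^5 ≈ €713,228.16.
Price-level factor over 5 years: 1.030 × 1.055 × 1.022 × 1.028 × 1.013 ≈ 1.1564933508.
Dividing the nominal maturity value by the price-level factor gives the value in today's money.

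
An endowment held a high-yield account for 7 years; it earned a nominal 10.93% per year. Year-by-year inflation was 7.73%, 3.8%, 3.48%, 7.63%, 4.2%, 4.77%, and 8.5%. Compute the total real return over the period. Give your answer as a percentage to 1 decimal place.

40.1%

Cumulative inflation factor: 1.0773 × 1.038 × 1.0348 × 1.0763 × 1.042 × 1.0477 × 1.085 ≈ 1.47522.
Nominal growth factor: 2.06701. Real growth factor = 2.06701 / 1.47522 ≈ 1.40115.
Total real return ≈ 40.1151%.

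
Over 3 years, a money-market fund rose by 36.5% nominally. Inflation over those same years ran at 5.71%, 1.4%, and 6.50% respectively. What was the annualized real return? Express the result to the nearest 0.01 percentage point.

6.14%

Cumulative inflation factor: 1.0571 × 1.014 × 1.0650 ≈ 1.14157.
Nominal growth factor: 1.36500. Real growth factor = 1.36500 / 1.14157 ≈ 1.19572.
Annualized: 1.19572^(1/3) − 1 ≈ 0.06139.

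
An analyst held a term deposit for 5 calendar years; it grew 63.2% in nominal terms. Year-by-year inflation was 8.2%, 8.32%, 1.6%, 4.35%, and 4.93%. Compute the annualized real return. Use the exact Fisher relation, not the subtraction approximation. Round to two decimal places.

Cumulative inflation factor: 1.082 × 1.0832 × 1.016 × 1.0435 × 1.0493 ≈ 1.30383.
Nominal growth factor: 1.63200. Real growth factor = 1.63200 / 1.30383 ≈ 1.25169.
Annualized: 1.25169^(1/5) − 1 ≈ 0.04592.

4.59%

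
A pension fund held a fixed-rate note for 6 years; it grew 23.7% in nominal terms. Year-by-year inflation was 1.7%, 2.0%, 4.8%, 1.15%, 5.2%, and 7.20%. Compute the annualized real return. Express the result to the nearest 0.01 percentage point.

-0.04%

Cumulative inflation factor: 1.017 × 1.020 × 1.048 × 1.0115 × 1.052 × 1.0720 ≈ 1.24011.
Nominal growth factor: 1.23700. Real growth factor = 1.23700 / 1.24011 ≈ 0.99750.
Annualized: 0.99750^(1/6) − 1 ≈ -0.00042.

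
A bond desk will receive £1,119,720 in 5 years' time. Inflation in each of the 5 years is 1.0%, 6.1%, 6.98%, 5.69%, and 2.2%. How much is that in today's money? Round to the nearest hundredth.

Price-level factor over 5 years: 1.010 × 1.061 × 1.0698 × 1.0569 × 1.022 ≈ 1.2382950730.
Purchasing power today: £1,119,720 divided by that factor.

£904,243.28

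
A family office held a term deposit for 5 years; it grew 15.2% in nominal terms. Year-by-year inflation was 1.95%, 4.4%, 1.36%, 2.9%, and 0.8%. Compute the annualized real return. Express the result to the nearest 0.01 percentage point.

Cumulative inflation factor: 1.0195 × 1.044 × 1.0136 × 1.029 × 1.008 ≈ 1.11900.
Nominal growth factor: 1.15200. Real growth factor = 1.15200 / 1.11900 ≈ 1.02949.
Annualized: 1.02949^(1/5) − 1 ≈ 0.00583.

0.58%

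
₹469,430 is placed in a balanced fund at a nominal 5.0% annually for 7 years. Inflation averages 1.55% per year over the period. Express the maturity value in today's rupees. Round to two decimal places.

Nominal value at maturity: ₹469,430 × (1 + 5.0%)^7 ≈ ₹660,535.15.
Price-level factor over 7 years: (1 + 1.55%)^7 ≈ 1.1136776247.
The maturity value deflated by that factor is the answer in today's purchasing power.

₹593,111.63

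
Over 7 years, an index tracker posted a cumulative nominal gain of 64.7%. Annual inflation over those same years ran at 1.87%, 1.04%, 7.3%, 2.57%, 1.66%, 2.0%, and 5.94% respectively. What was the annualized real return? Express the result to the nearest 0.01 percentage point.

4.09%

Cumulative inflation factor: 1.0187 × 1.0104 × 1.073 × 1.0257 × 1.0166 × 1.020 × 1.0594 ≈ 1.24443.
Nominal growth factor: 1.64700. Real growth factor = 1.64700 / 1.24443 ≈ 1.32350.
Annualized: 1.32350^(1/7) − 1 ≈ 0.04085.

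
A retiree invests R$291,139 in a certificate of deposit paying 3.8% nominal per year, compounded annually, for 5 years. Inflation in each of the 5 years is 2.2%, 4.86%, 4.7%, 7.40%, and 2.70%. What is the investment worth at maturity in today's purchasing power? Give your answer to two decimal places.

R$283,468.63

Nominal value at maturity: R$291,139 × (1 + 3.8%)^5 ≈ R$350,822.27.
Price-level factor over 5 years: 1.022 × 1.0486 × 1.047 × 1.0740 × 1.0270 ≈ 1.2376052865.
Dividing the nominal maturity value by the price-level factor gives the value in today's money.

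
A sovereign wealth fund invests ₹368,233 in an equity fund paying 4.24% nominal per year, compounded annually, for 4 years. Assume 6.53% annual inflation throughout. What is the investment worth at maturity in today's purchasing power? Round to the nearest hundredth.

₹337,576.81

Nominal value at maturity: ₹368,233 × (1 + 4.24%)^4 ≈ ₹434,770.75.
Price-level factor over 4 years: (1 + 6.53%)^4 ≈ 1.2879165028.
Dividing the nominal maturity value by the price-level factor gives the value in today's money.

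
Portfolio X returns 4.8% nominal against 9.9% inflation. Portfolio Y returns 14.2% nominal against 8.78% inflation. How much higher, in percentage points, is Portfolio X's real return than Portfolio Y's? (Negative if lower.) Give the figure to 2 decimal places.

Portfolio X real return: 1.048/1.099 − 1 = -4.641%.
Portfolio Y real return: 1.142/1.0878 − 1 = 4.983%.
Difference: -4.641 − 4.983 = -9.624 pp.

-9.62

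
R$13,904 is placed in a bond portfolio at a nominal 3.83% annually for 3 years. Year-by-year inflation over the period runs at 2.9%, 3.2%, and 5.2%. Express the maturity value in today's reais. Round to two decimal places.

Nominal value at maturity: R$13,904 × (1 + 3.83%)^3 ≈ R$15,563.54.
Price-level factor over 3 years: 1.029 × 1.032 × 1.052 = 1.117148256.
The maturity value deflated by that factor is the answer in today's purchasing power.

R$13,931.49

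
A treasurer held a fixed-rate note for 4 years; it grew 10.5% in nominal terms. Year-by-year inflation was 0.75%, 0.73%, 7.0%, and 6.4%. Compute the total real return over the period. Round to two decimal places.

-4.36%

Cumulative inflation factor: 1.0075 × 1.0073 × 1.070 × 1.064 ≈ 1.15539.
Nominal growth factor: 1.10500. Real growth factor = 1.10500 / 1.15539 ≈ 0.95639.
Total real return ≈ -4.3614%.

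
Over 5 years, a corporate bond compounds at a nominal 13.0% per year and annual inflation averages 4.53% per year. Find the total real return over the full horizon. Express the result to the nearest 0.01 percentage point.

47.63%

The annual real rate is (1+13.0%)/(1+4.53%) − 1 = 8.1029%.
Compounded over 5 years: (1 + 0.081029)^5 − 1 ≈ 0.47634.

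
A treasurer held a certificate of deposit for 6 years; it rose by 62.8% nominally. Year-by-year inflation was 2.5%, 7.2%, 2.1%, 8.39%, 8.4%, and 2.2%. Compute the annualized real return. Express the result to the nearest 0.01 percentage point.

3.21%

Cumulative inflation factor: 1.025 × 1.072 × 1.021 × 1.0839 × 1.084 × 1.022 ≈ 1.34714.
Nominal growth factor: 1.62800. Real growth factor = 1.62800 / 1.34714 ≈ 1.20848.
Annualized: 1.20848^(1/6) − 1 ≈ 0.03206.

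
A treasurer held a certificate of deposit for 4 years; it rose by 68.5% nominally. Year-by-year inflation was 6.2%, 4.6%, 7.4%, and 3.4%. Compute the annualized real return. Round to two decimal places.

8.11%

Cumulative inflation factor: 1.062 × 1.046 × 1.074 × 1.034 ≈ 1.23362.
Nominal growth factor: 1.68500. Real growth factor = 1.68500 / 1.23362 ≈ 1.36590.
Annualized: 1.36590^(1/4) − 1 ≈ 0.08107.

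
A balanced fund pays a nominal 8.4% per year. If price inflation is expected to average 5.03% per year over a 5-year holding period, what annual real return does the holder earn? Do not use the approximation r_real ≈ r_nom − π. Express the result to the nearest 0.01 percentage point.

3.21%

With constant rates the annual real return is the same each year: (1+8.4%)/(1+5.03%) − 1 = 0.03209.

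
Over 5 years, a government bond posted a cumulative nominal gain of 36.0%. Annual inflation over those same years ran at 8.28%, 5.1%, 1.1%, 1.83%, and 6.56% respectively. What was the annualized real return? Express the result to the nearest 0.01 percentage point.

Cumulative inflation factor: 1.0828 × 1.051 × 1.011 × 1.0183 × 1.0656 ≈ 1.24845.
Nominal growth factor: 1.36000. Real growth factor = 1.36000 / 1.24845 ≈ 1.08935.
Annualized: 1.08935^(1/5) − 1 ≈ 0.01726.

1.73%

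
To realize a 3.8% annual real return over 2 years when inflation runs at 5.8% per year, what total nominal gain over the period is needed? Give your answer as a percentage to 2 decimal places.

20.61%

Required annual nominal rate: (1+3.8%)(1+5.8%) − 1 = 9.8204%.
Cumulative over 2 years: (1 + 0.098204)^2 − 1 ≈ 0.20605.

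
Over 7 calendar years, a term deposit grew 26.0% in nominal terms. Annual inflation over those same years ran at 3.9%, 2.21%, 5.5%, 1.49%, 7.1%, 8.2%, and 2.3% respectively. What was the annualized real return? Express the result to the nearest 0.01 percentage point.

-0.96%

Cumulative inflation factor: 1.039 × 1.0221 × 1.055 × 1.0149 × 1.071 × 1.082 × 1.023 ≈ 1.34796.
Nominal growth factor: 1.26000. Real growth factor = 1.26000 / 1.34796 ≈ 0.93475.
Annualized: 0.93475^(1/7) − 1 ≈ -0.00959.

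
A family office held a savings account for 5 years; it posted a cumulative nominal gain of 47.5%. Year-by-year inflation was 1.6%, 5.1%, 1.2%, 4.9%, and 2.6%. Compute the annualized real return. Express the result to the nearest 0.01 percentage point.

Cumulative inflation factor: 1.016 × 1.051 × 1.012 × 1.049 × 1.026 ≈ 1.16305.
Nominal growth factor: 1.47500. Real growth factor = 1.47500 / 1.16305 ≈ 1.26821.
Annualized: 1.26821^(1/5) − 1 ≈ 0.04867.

4.87%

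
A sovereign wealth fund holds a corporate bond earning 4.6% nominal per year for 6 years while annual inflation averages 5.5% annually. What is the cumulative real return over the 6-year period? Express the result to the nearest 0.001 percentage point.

The annual real rate is (1+4.6%)/(1+5.5%) − 1 = -0.8531%.
Compounded over 6 years: (1 + -0.008531)^6 − 1 ≈ -0.05011.

-5.011%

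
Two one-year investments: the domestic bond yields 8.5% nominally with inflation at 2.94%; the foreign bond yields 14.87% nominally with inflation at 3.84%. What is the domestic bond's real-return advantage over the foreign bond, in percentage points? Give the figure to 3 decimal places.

The domestic bond real return: 1.085/1.0294 − 1 = 5.4012%.
The foreign bond real return: 1.1487/1.0384 − 1 = 10.6221%.
Difference: 5.4012 − 10.6221 = -5.2209 pp.

-5.221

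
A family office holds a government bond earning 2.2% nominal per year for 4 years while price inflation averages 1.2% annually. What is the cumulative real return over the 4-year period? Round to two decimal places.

4.01%

The annual real rate is (1+2.2%)/(1+1.2%) − 1 = 0.9881%.
Compounded over 4 years: (1 + 0.009881)^4 − 1 ≈ 0.04012.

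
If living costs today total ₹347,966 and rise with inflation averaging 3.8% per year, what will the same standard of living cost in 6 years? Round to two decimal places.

₹435,232.11

Cumulative price-level factor: (1+3.8%)^6 ≈ 1.2507891955.
Multiplying ₹347,966 by the price-level factor gives the future nominal sum.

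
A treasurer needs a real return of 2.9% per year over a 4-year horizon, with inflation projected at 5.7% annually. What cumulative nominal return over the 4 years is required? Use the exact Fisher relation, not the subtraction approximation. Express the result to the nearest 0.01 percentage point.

Required annual nominal rate: (1+2.9%)(1+5.7%) − 1 = 8.7653%.
Cumulative over 4 years: (1 + 0.087653)^4 − 1 ≈ 0.39946.

39.95%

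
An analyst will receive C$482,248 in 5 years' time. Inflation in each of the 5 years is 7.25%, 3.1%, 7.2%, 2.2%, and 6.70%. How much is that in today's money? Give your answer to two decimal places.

Price-level factor over 5 years: 1.0725 × 1.031 × 1.072 × 1.022 × 1.0670 ≈ 1.2926057001.
Purchasing power today: C$482,248 divided by that factor.

C$373,082.06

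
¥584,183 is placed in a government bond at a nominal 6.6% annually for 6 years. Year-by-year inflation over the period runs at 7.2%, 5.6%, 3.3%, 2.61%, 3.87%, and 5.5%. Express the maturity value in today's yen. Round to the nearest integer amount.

Nominal value at maturity: ¥584,183 × (1 + 6.6%)^6 ≈ ¥857,220.
Price-level factor over 6 years: 1.072 × 1.056 × 1.033 × 1.0261 × 1.0387 × 1.055 ≈ 1.3148956964.
The maturity value deflated by that factor is the answer in today's purchasing power.

¥651,930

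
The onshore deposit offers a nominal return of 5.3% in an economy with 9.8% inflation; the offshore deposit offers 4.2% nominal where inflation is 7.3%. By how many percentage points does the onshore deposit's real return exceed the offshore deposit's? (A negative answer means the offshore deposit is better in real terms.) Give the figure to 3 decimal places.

-1.209

The onshore deposit real return: 1.053/1.098 − 1 = -4.0984%.
The offshore deposit real return: 1.042/1.073 − 1 = -2.8891%.
Difference: -4.0984 − (-2.8891) = -1.2093 pp.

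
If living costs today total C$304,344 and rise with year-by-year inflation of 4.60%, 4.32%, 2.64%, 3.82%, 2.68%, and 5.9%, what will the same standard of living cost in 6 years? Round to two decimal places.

C$384,807.47

Cumulative price-level factor: 1.0460 × 1.0432 × 1.0264 × 1.0382 × 1.0268 × 1.059 ≈ 1.2643832997.
Multiplying C$304,344 by the price-level factor gives the future nominal sum.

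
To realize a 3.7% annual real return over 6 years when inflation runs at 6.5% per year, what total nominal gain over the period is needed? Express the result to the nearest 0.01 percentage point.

Required annual nominal rate: (1+3.7%)(1+6.5%) − 1 = 10.4405%.
Cumulative over 6 years: (1 + 0.104405)^6 − 1 ≈ 0.81456.

81.46%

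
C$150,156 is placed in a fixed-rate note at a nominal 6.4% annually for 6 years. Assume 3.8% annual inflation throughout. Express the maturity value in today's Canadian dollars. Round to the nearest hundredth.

Nominal value at maturity: C$150,156 × (1 + 6.4%)^6 ≈ C$217,867.50.
Price-level factor over 6 years: (1 + 3.8%)^6 ≈ 1.2507891955.
Dividing the nominal maturity value by the price-level factor gives the value in today's money.

C$174,184.03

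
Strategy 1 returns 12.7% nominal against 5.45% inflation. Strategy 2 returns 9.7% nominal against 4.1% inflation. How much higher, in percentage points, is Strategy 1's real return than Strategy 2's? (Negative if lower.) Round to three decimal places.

Strategy 1 real return: 1.127/1.0545 − 1 = 6.8753%.
Strategy 2 real return: 1.097/1.041 − 1 = 5.3794%.
Difference: 6.8753 − 5.3794 = 1.4959 pp.

1.496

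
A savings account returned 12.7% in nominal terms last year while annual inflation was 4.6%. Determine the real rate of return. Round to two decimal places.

Real return via the Fisher equation: (1 + 12.7%)/(1 + 4.6%) − 1 = 1.127/1.046 − 1 ≈ 0.07744.

7.74%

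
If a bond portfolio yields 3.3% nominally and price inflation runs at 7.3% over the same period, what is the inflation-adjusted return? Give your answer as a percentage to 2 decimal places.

-3.73%

Real return via the Fisher equation: (1 + 3.3%)/(1 + 7.3%) − 1 = 1.033/1.073 − 1 ≈ -0.03728.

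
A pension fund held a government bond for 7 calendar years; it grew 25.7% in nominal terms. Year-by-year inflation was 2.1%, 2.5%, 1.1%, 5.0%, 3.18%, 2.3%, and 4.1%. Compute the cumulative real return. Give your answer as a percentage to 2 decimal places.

2.97%

Cumulative inflation factor: 1.021 × 1.025 × 1.011 × 1.050 × 1.0318 × 1.023 × 1.041 ≈ 1.22071.
Nominal growth factor: 1.25700. Real growth factor = 1.25700 / 1.22071 ≈ 1.02973.
Total real return ≈ 2.9730%.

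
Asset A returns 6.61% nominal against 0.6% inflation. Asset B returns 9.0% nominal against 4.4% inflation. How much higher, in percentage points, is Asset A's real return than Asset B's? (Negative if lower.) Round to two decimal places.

1.57

Asset A real return: 1.0661/1.006 − 1 = 5.974%.
Asset B real return: 1.090/1.044 − 1 = 4.406%.
Difference: 5.974 − 4.406 = 1.568 pp.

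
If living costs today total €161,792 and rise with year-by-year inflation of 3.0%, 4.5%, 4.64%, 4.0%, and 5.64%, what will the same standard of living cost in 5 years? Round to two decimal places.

€200,202.74

Cumulative price-level factor: 1.030 × 1.045 × 1.0464 × 1.040 × 1.0564 ≈ 1.2374081667.
The nominal amount required is €161,792 scaled up by that factor.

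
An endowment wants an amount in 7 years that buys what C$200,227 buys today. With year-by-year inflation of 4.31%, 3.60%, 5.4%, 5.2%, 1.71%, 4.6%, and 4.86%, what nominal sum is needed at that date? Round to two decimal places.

Cumulative price-level factor: 1.0431 × 1.0360 × 1.054 × 1.052 × 1.0171 × 1.046 × 1.0486 ≈ 1.3367409229.
Multiplying C$200,227 by the price-level factor gives the future nominal sum.

C$267,651.62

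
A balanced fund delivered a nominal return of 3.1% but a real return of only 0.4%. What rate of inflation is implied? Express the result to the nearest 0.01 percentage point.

2.69%

From (1+r_nom) = (1+r_real)(1+π), we get 1+π = (1 + 3.1%)/(1 + 0.4%) = 1.031/1.004 ≈ 1.02689.
So π ≈ 2.6892%.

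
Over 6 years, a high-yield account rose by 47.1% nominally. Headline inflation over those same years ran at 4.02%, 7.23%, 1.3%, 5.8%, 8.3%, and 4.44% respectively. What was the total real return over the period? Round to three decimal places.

8.790%

Cumulative inflation factor: 1.0402 × 1.0723 × 1.013 × 1.058 × 1.083 × 1.0444 ≈ 1.35215.
Nominal growth factor: 1.47100. Real growth factor = 1.47100 / 1.35215 ≈ 1.08790.
Total real return ≈ 8.7900%.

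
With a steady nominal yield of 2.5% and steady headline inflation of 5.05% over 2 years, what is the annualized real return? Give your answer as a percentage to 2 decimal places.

With constant rates the annual real return is the same each year: (1+2.5%)/(1+5.05%) − 1 = -0.02427.

-2.43%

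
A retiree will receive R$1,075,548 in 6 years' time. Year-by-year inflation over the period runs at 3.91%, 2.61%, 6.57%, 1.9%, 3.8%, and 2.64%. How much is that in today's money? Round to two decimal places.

Price-level factor over 6 years: 1.0391 × 1.0261 × 1.0657 × 1.019 × 1.038 × 1.0264 ≈ 1.2335881223.
Purchasing power today: R$1,075,548 divided by that factor.

R$871,885.83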